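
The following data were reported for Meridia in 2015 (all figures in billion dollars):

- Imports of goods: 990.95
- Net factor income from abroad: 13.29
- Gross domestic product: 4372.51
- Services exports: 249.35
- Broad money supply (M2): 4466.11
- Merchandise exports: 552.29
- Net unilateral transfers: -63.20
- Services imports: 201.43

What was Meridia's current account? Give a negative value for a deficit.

Goods balance = 552.29 - 990.95 = -438.66
Services balance = 249.35 - 201.43 = 47.92
Trade balance (goods + services) = -438.66 + 47.92 = -390.74
Net primary income = 13.29
Net secondary income = -63.20
Current account = -390.74 + 13.29 + (-63.20) = -440.65

-440.65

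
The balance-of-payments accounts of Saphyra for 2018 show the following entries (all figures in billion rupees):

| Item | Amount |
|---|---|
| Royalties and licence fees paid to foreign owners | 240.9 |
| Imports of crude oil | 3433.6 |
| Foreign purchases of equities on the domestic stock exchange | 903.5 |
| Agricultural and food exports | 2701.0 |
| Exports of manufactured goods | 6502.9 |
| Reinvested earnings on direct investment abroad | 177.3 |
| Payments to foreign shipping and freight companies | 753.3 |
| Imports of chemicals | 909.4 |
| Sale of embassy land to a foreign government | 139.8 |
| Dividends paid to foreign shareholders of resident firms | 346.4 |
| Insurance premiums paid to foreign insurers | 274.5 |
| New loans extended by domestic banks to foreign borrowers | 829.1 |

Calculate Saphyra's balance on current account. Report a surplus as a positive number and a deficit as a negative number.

Goods: 2701.0 - 3433.6 + 6502.9 - 909.4 = 4860.9
Services: -240.9 - 274.5 - 753.3 = -1268.7
Primary income: 177.3 - 346.4 = -169.1
Current account = 4860.9 + (-1268.7) + (-169.1) = 3423.1
(Excluded from the current account — financial account: foreign purchases of equities on the domestic stock exchange 903.5, new loans extended by domestic banks to foreign borrowers 829.1; capital account: sale of embassy land to a foreign government 139.8.)

3423.1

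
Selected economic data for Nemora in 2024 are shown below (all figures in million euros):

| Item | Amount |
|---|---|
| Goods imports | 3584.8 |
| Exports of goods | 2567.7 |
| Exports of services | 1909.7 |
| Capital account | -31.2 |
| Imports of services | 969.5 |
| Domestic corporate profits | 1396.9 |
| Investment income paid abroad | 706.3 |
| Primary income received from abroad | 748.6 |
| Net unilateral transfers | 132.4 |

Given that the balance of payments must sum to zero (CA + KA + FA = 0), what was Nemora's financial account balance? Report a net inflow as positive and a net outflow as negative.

-66.6

Goods balance = 2567.7 - 3584.8 = -1017.1
Services balance = 1909.7 - 969.5 = 940.2
Trade balance (goods + services) = -1017.1 + 940.2 = -76.9
Net primary income = 748.6 - 706.3 = 42.3
Net secondary income = 132.4
Current account = -76.9 + 42.3 + 132.4 = 97.8
Financial account = -(97.8 + (-31.2)) = -66.6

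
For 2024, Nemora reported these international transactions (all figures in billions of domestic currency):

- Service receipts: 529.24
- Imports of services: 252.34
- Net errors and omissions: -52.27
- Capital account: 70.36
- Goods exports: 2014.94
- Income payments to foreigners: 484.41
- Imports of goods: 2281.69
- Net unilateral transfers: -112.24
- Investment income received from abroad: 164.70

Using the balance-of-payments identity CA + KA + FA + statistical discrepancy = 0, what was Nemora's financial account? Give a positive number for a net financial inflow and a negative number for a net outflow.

Goods balance = 2014.94 - 2281.69 = -266.75
Services balance = 529.24 - 252.34 = 276.90
Trade balance (goods + services) = -266.75 + 276.90 = 10.15
Net primary income = 164.70 - 484.41 = -319.71
Net secondary income = -112.24
Current account = 10.15 + (-319.71) + (-112.24) = -421.80
Financial account = -(-421.80 + 70.36 + (-52.27)) = 403.71

403.71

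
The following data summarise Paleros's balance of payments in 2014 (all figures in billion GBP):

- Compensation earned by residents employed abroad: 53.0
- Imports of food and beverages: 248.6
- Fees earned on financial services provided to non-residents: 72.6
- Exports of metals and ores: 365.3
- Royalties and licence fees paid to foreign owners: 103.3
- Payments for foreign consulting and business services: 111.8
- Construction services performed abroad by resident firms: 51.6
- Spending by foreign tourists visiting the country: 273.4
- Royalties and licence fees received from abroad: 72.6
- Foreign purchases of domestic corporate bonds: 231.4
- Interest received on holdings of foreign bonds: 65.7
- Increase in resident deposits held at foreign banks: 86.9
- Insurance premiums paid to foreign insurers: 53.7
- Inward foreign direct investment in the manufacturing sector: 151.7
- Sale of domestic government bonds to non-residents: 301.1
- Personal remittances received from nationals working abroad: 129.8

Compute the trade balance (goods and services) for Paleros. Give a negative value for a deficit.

318.1

Goods: 365.3 - 248.6 = 116.7
Services: 72.6 + 273.4 - 53.7 + 72.6 - 103.3 - 111.8 + 51.6 = 201.4
Trade balance = 116.7 + 201.4 = 318.1
(Excluded from the trade balance — primary income: compensation earned by residents employed abroad 53.0, interest received on holdings of foreign bonds 65.7; financial account: foreign purchases of domestic corporate bonds 231.4, increase in resident deposits held at foreign banks 86.9, inward foreign direct investment in the manufacturing sector 151.7, sale of domestic government bonds to non-residents 301.1; secondary income: personal remittances received from nationals working abroad 129.8.)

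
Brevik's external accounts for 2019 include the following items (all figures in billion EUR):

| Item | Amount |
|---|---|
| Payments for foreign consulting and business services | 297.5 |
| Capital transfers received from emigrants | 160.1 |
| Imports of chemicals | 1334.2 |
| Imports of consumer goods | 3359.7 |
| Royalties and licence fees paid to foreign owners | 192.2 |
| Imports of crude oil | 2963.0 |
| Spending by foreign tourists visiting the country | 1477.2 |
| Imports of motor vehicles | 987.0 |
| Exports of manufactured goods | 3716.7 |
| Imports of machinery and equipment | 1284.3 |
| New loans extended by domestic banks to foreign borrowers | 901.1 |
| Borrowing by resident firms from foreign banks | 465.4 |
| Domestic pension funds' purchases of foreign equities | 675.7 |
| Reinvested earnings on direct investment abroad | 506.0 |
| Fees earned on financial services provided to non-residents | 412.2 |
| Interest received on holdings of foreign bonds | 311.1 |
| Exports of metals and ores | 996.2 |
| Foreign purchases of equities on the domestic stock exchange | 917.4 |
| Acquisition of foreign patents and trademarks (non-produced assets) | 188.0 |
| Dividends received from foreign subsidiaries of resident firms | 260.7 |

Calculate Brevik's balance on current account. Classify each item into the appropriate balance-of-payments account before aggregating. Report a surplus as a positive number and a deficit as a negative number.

Goods: -2963.0 - 1284.3 - 3359.7 + 996.2 - 987.0 + 3716.7 - 1334.2 = -5215.3
Services: -192.2 - 297.5 + 1477.2 + 412.2 = 1399.7
Primary income: 260.7 + 506.0 + 311.1 = 1077.8
Current account = (-5215.3) + 1399.7 + 1077.8 = -2737.8
(Excluded from the current account — capital account: capital transfers received from emigrants 160.1, acquisition of foreign patents and trademarks (non-produced assets) 188.0; financial account: new loans extended by domestic banks to foreign borrowers 901.1, borrowing by resident firms from foreign banks 465.4, domestic pension funds' purchases of foreign equities 675.7, foreign purchases of equities on the domestic stock exchange 917.4.)

-2737.8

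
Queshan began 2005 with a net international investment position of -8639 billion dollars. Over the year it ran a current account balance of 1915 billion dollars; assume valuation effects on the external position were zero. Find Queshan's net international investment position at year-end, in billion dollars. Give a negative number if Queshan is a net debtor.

-6724

With no valuation effects, change in NIIP = current account = 1915
End-of-year NIIP = -8639 + 1915 = -6724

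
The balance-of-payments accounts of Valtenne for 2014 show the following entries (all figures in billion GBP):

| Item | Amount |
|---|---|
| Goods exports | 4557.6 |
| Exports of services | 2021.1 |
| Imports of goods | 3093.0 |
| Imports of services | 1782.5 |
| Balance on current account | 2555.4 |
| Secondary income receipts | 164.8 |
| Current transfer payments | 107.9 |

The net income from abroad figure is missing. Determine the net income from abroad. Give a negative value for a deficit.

795.3

Current account = goods balance + services balance + net primary income + net secondary income
Sum of the known components = 1760.1
Net income from abroad = CA - (known components) = 2555.4 - 1760.1 = 795.3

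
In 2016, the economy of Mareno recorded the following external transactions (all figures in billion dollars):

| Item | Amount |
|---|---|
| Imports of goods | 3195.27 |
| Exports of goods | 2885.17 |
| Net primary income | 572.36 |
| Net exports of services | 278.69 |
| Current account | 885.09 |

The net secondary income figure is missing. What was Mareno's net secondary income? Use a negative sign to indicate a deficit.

344.14

Current account = goods balance + services balance + net primary income + net secondary income
Sum of the known components = 540.95
Net secondary income = CA - (known components) = 885.09 - 540.95 = 344.14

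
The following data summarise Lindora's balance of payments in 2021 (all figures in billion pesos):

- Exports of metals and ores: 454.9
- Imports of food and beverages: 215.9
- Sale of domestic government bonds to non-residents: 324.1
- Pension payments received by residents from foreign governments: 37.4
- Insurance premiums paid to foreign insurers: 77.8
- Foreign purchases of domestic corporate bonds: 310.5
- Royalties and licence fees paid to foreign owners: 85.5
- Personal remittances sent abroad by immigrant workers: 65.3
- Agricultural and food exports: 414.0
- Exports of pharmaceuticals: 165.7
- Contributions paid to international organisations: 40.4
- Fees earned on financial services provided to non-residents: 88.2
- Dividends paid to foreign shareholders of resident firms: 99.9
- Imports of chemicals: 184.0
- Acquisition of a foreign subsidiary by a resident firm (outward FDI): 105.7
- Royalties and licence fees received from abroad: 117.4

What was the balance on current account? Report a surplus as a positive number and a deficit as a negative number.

Goods: 414.0 + 165.7 - 184.0 + 454.9 - 215.9 = 634.7
Services: -85.5 + 117.4 - 77.8 + 88.2 = 42.3
Primary income: -99.9
Secondary income: -40.4 + 37.4 - 65.3 = -68.3
Current account = 634.7 + 42.3 + (-99.9) + (-68.3) = 508.8
(Excluded from the current account — financial account: sale of domestic government bonds to non-residents 324.1, foreign purchases of domestic corporate bonds 310.5, acquisition of a foreign subsidiary by a resident firm (outward FDI) 105.7.)

508.8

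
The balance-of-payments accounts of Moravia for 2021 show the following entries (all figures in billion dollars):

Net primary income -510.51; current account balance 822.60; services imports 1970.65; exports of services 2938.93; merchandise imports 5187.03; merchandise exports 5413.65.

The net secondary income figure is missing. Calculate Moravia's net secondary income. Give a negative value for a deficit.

Current account = goods balance + services balance + net primary income + net secondary income
Sum of the known components = 684.39
Net secondary income = CA - (known components) = 822.60 - 684.39 = 138.21

138.21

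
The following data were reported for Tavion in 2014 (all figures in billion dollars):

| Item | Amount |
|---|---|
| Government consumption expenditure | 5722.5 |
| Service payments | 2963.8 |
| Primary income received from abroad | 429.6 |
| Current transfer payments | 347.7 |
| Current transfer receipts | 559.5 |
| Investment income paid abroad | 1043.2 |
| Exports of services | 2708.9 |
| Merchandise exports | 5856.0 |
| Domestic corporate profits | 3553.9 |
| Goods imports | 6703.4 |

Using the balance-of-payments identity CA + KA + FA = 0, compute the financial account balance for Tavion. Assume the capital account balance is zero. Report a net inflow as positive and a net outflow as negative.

1504.1

Goods balance = 5856.0 - 6703.4 = -847.4
Services balance = 2708.9 - 2963.8 = -254.9
Trade balance (goods + services) = -847.4 + (-254.9) = -1102.3
Net primary income = 429.6 - 1043.2 = -613.6
Net secondary income = 559.5 - 347.7 = 211.8
Current account = -1102.3 + (-613.6) + 211.8 = -1504.1
Financial account = -(-1504.1) = 1504.1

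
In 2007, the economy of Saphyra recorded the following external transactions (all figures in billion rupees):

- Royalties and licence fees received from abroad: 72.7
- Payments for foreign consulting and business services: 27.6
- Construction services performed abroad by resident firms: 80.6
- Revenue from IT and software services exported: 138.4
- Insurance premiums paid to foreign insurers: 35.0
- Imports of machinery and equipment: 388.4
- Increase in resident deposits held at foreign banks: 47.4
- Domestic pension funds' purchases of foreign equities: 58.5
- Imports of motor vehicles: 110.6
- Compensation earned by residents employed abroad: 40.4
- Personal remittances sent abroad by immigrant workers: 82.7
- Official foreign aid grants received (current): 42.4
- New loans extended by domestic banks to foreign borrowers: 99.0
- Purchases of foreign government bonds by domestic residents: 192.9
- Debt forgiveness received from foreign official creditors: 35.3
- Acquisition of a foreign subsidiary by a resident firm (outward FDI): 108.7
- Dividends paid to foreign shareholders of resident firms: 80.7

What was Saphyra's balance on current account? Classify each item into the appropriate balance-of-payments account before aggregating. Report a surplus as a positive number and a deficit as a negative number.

Goods: -110.6 - 388.4 = -499.0
Services: -35.0 + 80.6 - 27.6 + 72.7 + 138.4 = 229.1
Primary income: 40.4 - 80.7 = -40.3
Secondary income: 42.4 - 82.7 = -40.3
Current account = (-499.0) + 229.1 + (-40.3) + (-40.3) = -350.5
(Excluded from the current account — financial account: increase in resident deposits held at foreign banks 47.4, domestic pension funds' purchases of foreign equities 58.5, new loans extended by domestic banks to foreign borrowers 99.0, purchases of foreign government bonds by domestic residents 192.9, acquisition of a foreign subsidiary by a resident firm (outward FDI) 108.7; capital account: debt forgiveness received from foreign official creditors 35.3.)

-350.5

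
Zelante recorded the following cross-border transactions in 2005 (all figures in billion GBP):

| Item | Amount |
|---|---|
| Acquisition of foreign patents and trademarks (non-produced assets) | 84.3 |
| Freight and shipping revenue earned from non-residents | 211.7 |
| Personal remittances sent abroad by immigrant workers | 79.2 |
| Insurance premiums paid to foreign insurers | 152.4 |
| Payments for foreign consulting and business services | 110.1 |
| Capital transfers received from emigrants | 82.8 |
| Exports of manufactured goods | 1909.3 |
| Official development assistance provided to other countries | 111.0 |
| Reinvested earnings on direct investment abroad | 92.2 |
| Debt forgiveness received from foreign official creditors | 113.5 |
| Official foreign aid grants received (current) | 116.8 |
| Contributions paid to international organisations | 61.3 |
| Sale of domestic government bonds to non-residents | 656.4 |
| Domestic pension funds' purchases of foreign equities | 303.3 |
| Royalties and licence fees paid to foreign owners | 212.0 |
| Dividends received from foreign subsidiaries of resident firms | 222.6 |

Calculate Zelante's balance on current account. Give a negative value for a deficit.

Goods: 1909.3
Services: -152.4 - 110.1 + 211.7 - 212.0 = -262.8
Primary income: 222.6 + 92.2 = 314.8
Secondary income: -61.3 - 79.2 - 111.0 + 116.8 = -134.7
Current account = 1909.3 + (-262.8) + 314.8 + (-134.7) = 1826.6
(Excluded from the current account — capital account: acquisition of foreign patents and trademarks (non-produced assets) 84.3, capital transfers received from emigrants 82.8, debt forgiveness received from foreign official creditors 113.5; financial account: sale of domestic government bonds to non-residents 656.4, domestic pension funds' purchases of foreign equities 303.3.)

1826.6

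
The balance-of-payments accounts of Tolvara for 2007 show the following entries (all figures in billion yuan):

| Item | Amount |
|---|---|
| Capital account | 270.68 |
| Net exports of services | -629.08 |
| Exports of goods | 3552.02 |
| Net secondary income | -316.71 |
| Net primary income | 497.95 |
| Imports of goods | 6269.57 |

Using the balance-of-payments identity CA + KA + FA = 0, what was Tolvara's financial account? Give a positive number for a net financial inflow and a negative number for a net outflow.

Goods balance = 3552.02 - 6269.57 = -2717.55
Services balance = -629.08
Trade balance (goods + services) = -2717.55 + (-629.08) = -3346.63
Net primary income = 497.95
Net secondary income = -316.71
Current account = -3346.63 + 497.95 + (-316.71) = -3165.39
Financial account = -(-3165.39 + 270.68) = 2894.71

2894.71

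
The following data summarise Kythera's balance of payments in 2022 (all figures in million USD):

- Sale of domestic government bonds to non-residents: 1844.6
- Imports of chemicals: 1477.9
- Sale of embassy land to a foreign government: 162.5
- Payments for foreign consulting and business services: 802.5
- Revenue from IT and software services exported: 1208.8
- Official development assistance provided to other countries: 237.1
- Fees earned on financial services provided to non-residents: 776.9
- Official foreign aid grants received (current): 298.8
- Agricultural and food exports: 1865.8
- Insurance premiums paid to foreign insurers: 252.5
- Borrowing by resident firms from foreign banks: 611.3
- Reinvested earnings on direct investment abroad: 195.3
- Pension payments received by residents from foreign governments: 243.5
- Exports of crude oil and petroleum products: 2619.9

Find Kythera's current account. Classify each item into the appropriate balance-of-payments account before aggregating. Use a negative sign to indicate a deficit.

Goods: 2619.9 + 1865.8 - 1477.9 = 3007.8
Services: 776.9 + 1208.8 - 252.5 - 802.5 = 930.7
Primary income: 195.3
Secondary income: 298.8 - 237.1 + 243.5 = 305.2
Current account = 3007.8 + 930.7 + 195.3 + 305.2 = 4439.0
(Excluded from the current account — financial account: sale of domestic government bonds to non-residents 1844.6, borrowing by resident firms from foreign banks 611.3; capital account: sale of embassy land to a foreign government 162.5.)

4439.0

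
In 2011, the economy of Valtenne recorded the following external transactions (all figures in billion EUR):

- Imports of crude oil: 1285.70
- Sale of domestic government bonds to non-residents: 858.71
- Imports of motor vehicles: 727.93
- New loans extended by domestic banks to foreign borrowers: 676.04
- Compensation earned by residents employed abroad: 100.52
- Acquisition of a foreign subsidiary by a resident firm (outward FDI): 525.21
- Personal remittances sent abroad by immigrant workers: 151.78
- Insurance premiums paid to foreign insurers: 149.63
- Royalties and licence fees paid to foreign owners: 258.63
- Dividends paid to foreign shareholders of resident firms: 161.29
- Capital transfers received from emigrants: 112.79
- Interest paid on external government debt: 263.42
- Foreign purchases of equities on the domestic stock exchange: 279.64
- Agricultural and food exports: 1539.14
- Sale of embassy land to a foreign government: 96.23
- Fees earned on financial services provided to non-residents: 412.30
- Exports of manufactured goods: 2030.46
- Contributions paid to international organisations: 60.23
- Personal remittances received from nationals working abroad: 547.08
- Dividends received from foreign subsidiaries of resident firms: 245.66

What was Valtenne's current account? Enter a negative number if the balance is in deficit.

1816.55

Goods: -1285.70 + 1539.14 - 727.93 + 2030.46 = 1555.97
Services: -258.63 + 412.30 - 149.63 = 4.04
Primary income: 100.52 - 161.29 + 245.66 - 263.42 = -78.53
Secondary income: 547.08 - 60.23 - 151.78 = 335.07
Current account = 1555.97 + 4.04 + (-78.53) + 335.07 = 1816.55
(Excluded from the current account — financial account: sale of domestic government bonds to non-residents 858.71, new loans extended by domestic banks to foreign borrowers 676.04, acquisition of a foreign subsidiary by a resident firm (outward FDI) 525.21, foreign purchases of equities on the domestic stock exchange 279.64; capital account: capital transfers received from emigrants 112.79, sale of embassy land to a foreign government 96.23.)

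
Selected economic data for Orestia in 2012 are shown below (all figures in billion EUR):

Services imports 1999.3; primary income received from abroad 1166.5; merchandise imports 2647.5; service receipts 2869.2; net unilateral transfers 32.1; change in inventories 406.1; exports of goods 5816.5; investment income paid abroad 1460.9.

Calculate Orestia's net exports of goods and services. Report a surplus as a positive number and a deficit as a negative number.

Goods balance = 5816.5 - 2647.5 = 3169.0
Services balance = 2869.2 - 1999.3 = 869.9
Trade balance (goods + services) = 3169.0 + 869.9 = 4038.9

4038.9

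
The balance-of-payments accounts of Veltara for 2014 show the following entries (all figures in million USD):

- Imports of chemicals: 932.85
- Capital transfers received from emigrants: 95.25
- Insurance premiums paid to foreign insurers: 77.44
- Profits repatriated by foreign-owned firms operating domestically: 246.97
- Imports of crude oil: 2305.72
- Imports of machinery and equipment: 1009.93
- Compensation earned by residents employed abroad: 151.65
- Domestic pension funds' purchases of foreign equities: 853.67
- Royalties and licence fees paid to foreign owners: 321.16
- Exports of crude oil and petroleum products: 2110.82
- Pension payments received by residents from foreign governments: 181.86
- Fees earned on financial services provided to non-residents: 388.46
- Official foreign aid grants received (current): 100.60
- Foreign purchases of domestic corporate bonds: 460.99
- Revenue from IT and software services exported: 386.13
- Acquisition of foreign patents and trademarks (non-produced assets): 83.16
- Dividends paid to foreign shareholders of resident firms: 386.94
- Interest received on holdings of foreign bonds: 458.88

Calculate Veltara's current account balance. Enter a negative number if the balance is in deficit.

-1502.61

Goods: 2110.82 - 1009.93 - 932.85 - 2305.72 = -2137.68
Services: 388.46 + 386.13 - 77.44 - 321.16 = 375.99
Primary income: 458.88 - 246.97 - 386.94 + 151.65 = -23.38
Secondary income: 181.86 + 100.60 = 282.46
Current account = (-2137.68) + 375.99 + (-23.38) + 282.46 = -1502.61
(Excluded from the current account — capital account: capital transfers received from emigrants 95.25, acquisition of foreign patents and trademarks (non-produced assets) 83.16; financial account: domestic pension funds' purchases of foreign equities 853.67, foreign purchases of domestic corporate bonds 460.99.)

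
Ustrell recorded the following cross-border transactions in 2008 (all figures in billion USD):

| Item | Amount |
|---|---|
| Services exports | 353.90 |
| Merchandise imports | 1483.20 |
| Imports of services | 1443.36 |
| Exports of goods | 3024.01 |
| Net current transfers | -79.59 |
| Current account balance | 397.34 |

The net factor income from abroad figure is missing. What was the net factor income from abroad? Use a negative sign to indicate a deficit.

Current account = goods balance + services balance + net primary income + net secondary income
Sum of the known components = 371.76
Net factor income from abroad = CA - (known components) = 397.34 - 371.76 = 25.58

25.58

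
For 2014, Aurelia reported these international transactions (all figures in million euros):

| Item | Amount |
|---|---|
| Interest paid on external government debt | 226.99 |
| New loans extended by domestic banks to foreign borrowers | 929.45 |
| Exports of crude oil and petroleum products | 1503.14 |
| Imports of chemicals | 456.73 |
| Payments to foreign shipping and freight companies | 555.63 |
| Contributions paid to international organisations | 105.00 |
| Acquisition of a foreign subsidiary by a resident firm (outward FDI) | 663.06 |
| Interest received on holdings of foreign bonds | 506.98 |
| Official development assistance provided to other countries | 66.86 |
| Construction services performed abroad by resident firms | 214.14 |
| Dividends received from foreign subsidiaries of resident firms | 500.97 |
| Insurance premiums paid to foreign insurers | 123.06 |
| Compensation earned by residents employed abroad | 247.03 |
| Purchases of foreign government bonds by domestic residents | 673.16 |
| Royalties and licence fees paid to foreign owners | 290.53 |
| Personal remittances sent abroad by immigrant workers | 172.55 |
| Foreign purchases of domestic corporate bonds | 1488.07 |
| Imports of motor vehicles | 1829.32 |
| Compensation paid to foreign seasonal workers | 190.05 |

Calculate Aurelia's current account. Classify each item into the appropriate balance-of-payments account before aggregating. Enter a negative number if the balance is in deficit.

-1044.46

Goods: -1829.32 + 1503.14 - 456.73 = -782.91
Services: -555.63 - 123.06 + 214.14 - 290.53 = -755.08
Primary income: -190.05 - 226.99 + 247.03 + 500.97 + 506.98 = 837.94
Secondary income: -105.00 - 66.86 - 172.55 = -344.41
Current account = (-782.91) + (-755.08) + 837.94 + (-344.41) = -1044.46
(Excluded from the current account — financial account: new loans extended by domestic banks to foreign borrowers 929.45, acquisition of a foreign subsidiary by a resident firm (outward FDI) 663.06, purchases of foreign government bonds by domestic residents 673.16, foreign purchases of domestic corporate bonds 1488.07.)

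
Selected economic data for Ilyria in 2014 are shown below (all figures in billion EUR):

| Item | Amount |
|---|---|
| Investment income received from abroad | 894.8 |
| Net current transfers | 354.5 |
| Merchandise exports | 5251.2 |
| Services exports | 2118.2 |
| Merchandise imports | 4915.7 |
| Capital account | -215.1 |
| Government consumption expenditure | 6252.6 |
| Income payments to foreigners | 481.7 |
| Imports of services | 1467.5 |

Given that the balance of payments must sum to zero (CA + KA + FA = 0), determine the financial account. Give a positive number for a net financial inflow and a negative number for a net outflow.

Goods balance = 5251.2 - 4915.7 = 335.5
Services balance = 2118.2 - 1467.5 = 650.7
Trade balance (goods + services) = 335.5 + 650.7 = 986.2
Net primary income = 894.8 - 481.7 = 413.1
Net secondary income = 354.5
Current account = 986.2 + 413.1 + 354.5 = 1753.8
Financial account = -(1753.8 + (-215.1)) = -1538.7

-1538.7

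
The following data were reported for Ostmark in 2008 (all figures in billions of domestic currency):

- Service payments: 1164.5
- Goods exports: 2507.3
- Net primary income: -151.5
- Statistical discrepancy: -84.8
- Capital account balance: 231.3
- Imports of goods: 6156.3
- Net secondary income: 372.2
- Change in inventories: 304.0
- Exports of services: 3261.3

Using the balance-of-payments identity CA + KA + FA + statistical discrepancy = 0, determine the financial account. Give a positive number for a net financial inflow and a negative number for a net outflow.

1185.0

Goods balance = 2507.3 - 6156.3 = -3649.0
Services balance = 3261.3 - 1164.5 = 2096.8
Trade balance (goods + services) = -3649.0 + 2096.8 = -1552.2
Net primary income = -151.5
Net secondary income = 372.2
Current account = -1552.2 + (-151.5) + 372.2 = -1331.5
Financial account = -(-1331.5 + 231.3 + (-84.8)) = 1185.0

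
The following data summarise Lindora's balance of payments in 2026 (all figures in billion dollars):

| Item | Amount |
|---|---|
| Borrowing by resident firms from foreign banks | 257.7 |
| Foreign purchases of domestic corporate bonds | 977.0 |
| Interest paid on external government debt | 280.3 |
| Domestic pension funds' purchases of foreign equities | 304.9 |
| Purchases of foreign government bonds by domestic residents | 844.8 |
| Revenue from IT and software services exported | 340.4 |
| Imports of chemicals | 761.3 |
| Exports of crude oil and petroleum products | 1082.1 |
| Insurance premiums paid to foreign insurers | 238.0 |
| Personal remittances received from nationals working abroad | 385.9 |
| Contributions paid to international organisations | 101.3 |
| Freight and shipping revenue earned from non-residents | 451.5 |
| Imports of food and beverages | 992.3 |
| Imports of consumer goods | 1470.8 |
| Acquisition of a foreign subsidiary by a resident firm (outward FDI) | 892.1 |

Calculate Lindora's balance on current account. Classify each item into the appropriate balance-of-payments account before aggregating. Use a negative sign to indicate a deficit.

-1584.1

Goods: -761.3 - 1470.8 - 992.3 + 1082.1 = -2142.3
Services: -238.0 + 451.5 + 340.4 = 553.9
Primary income: -280.3
Secondary income: 385.9 - 101.3 = 284.6
Current account = (-2142.3) + 553.9 + (-280.3) + 284.6 = -1584.1
(Excluded from the current account — financial account: borrowing by resident firms from foreign banks 257.7, foreign purchases of domestic corporate bonds 977.0, domestic pension funds' purchases of foreign equities 304.9, purchases of foreign government bonds by domestic residents 844.8, acquisition of a foreign subsidiary by a resident firm (outward FDI) 892.1.)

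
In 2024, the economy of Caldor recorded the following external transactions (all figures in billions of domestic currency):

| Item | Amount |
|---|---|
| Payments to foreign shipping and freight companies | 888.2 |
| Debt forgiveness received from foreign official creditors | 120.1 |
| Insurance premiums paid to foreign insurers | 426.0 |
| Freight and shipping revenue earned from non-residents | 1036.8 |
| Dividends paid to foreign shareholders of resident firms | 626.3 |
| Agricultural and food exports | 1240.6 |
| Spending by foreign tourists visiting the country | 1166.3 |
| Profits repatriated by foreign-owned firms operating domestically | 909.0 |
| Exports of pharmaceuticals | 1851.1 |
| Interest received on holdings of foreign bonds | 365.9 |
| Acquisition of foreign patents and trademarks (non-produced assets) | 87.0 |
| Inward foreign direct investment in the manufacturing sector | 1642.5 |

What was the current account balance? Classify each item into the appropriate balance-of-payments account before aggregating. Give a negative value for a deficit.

Goods: 1240.6 + 1851.1 = 3091.7
Services: -888.2 + 1036.8 + 1166.3 - 426.0 = 888.9
Primary income: -626.3 - 909.0 + 365.9 = -1169.4
Current account = 3091.7 + 888.9 + (-1169.4) = 2811.2
(Excluded from the current account — capital account: debt forgiveness received from foreign official creditors 120.1, acquisition of foreign patents and trademarks (non-produced assets) 87.0; financial account: inward foreign direct investment in the manufacturing sector 1642.5.)

2811.2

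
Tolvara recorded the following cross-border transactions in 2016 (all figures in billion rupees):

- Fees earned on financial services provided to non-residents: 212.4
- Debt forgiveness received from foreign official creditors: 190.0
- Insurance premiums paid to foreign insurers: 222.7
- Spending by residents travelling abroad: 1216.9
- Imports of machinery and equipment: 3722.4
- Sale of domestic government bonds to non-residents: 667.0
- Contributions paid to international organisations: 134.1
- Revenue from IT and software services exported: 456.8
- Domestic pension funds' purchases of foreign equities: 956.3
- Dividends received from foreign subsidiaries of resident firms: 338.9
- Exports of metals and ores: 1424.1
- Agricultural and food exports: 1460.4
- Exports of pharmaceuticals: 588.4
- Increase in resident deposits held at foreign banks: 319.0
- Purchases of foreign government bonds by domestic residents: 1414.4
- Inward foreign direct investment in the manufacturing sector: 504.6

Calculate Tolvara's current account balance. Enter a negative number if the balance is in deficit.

-815.1

Goods: 1460.4 + 588.4 - 3722.4 + 1424.1 = -249.5
Services: -1216.9 + 456.8 + 212.4 - 222.7 = -770.4
Primary income: 338.9
Secondary income: -134.1
Current account = (-249.5) + (-770.4) + 338.9 + (-134.1) = -815.1
(Excluded from the current account — capital account: debt forgiveness received from foreign official creditors 190.0; financial account: sale of domestic government bonds to non-residents 667.0, domestic pension funds' purchases of foreign equities 956.3, increase in resident deposits held at foreign banks 319.0, purchases of foreign government bonds by domestic residents 1414.4, inward foreign direct investment in the manufacturing sector 504.6.)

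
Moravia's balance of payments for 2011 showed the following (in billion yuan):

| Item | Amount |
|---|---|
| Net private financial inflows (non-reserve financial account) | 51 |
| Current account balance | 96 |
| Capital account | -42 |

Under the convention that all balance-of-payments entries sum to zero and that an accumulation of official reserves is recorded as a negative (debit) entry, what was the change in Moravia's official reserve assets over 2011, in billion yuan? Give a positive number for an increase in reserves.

Official reserve transactions balance = -(96 + (-42) + 51) = -105
An accumulation of reserves is recorded as a debit (negative entry), so the change in the stock of reserves is the negative of that balance.
Change in official reserves = -(-105) = 105

105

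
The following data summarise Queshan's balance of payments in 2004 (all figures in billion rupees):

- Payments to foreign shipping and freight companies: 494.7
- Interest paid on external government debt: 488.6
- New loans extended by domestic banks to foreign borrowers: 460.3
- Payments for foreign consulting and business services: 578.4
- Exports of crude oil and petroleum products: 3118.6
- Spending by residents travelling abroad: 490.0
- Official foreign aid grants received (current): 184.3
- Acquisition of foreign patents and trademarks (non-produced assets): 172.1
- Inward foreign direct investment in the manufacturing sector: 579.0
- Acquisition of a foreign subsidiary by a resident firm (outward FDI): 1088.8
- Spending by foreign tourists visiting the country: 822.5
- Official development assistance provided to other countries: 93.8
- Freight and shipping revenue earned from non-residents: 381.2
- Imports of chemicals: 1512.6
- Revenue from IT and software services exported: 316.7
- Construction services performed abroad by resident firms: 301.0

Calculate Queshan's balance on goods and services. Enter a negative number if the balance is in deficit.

1864.3

Goods: 3118.6 - 1512.6 = 1606.0
Services: 301.0 + 822.5 + 316.7 - 494.7 + 381.2 - 578.4 - 490.0 = 258.3
Trade balance = 1606.0 + 258.3 = 1864.3
(Excluded from the trade balance — primary income: interest paid on external government debt 488.6; financial account: new loans extended by domestic banks to foreign borrowers 460.3, inward foreign direct investment in the manufacturing sector 579.0, acquisition of a foreign subsidiary by a resident firm (outward FDI) 1088.8; secondary income: official foreign aid grants received (current) 184.3, official development assistance provided to other countries 93.8; capital account: acquisition of foreign patents and trademarks (non-produced assets) 172.1.)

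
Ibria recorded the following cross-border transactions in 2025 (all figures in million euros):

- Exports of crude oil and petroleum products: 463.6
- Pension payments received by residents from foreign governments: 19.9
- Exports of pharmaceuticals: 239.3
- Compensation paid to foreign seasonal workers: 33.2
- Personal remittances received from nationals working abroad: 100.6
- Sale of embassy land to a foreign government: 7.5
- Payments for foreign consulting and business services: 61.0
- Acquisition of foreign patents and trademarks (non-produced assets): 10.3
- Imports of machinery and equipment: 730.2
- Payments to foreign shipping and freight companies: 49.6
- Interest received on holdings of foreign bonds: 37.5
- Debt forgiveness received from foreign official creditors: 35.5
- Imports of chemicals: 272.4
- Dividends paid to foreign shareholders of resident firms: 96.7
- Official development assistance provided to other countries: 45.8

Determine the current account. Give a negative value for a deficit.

-428.0

Goods: -730.2 + 463.6 + 239.3 - 272.4 = -299.7
Services: -61.0 - 49.6 = -110.6
Primary income: -33.2 + 37.5 - 96.7 = -92.4
Secondary income: -45.8 + 100.6 + 19.9 = 74.7
Current account = (-299.7) + (-110.6) + (-92.4) + 74.7 = -428.0
(Excluded from the current account — capital account: sale of embassy land to a foreign government 7.5, acquisition of foreign patents and trademarks (non-produced assets) 10.3, debt forgiveness received from foreign official creditors 35.5.)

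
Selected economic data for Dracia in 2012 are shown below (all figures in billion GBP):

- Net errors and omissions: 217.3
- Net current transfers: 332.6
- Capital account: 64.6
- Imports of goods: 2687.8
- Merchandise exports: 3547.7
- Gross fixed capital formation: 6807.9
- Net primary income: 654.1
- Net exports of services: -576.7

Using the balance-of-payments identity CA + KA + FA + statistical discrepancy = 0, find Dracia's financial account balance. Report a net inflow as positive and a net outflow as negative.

-1551.8

Goods balance = 3547.7 - 2687.8 = 859.9
Services balance = -576.7
Trade balance (goods + services) = 859.9 + (-576.7) = 283.2
Net primary income = 654.1
Net secondary income = 332.6
Current account = 283.2 + 654.1 + 332.6 = 1269.9
Financial account = -(1269.9 + 64.6 + 217.3) = -1551.8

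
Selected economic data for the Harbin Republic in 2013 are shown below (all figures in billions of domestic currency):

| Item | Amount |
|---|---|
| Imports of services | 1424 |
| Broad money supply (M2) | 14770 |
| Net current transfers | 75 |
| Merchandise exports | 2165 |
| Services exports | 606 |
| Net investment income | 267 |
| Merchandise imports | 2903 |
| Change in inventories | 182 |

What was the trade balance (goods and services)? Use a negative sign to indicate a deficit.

-1556

Goods balance = 2165 - 2903 = -738
Services balance = 606 - 1424 = -818
Trade balance (goods + services) = -738 + (-818) = -1556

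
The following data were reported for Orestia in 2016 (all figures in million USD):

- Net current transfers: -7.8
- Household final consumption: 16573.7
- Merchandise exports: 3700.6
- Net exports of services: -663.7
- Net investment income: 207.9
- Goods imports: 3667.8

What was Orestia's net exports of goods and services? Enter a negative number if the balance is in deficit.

-630.9

Goods balance = 3700.6 - 3667.8 = 32.8
Services balance = -663.7
Trade balance (goods + services) = 32.8 + (-663.7) = -630.9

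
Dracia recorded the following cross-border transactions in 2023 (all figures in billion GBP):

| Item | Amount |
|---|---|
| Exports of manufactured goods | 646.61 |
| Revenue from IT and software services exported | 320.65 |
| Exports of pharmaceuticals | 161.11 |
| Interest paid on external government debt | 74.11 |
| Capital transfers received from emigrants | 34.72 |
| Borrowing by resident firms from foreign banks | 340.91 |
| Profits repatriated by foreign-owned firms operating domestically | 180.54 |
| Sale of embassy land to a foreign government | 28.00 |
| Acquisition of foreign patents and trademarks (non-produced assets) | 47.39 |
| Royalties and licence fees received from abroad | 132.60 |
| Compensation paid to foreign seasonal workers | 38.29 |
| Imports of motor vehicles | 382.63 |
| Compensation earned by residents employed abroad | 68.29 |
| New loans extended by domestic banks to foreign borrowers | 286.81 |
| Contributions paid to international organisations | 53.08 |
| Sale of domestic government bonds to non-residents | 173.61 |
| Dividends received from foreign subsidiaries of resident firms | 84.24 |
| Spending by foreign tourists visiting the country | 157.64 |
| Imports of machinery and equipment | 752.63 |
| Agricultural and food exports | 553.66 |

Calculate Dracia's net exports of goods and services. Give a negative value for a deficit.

837.01

Goods: 161.11 - 752.63 + 646.61 + 553.66 - 382.63 = 226.12
Services: 157.64 + 320.65 + 132.60 = 610.89
Trade balance = 226.12 + 610.89 = 837.01
(Excluded from the trade balance — primary income: interest paid on external government debt 74.11, profits repatriated by foreign-owned firms operating domestically 180.54, compensation paid to foreign seasonal workers 38.29, compensation earned by residents employed abroad 68.29, dividends received from foreign subsidiaries of resident firms 84.24; capital account: capital transfers received from emigrants 34.72, sale of embassy land to a foreign government 28.00, acquisition of foreign patents and trademarks (non-produced assets) 47.39; financial account: borrowing by resident firms from foreign banks 340.91, new loans extended by domestic banks to foreign borrowers 286.81, sale of domestic government bonds to non-residents 173.61; secondary income: contributions paid to international organisations 53.08.)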